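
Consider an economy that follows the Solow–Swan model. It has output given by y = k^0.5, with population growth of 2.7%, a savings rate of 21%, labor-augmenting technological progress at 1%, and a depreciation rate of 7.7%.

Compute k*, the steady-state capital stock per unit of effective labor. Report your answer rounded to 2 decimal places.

k* = 3.39

Steady state requires s·f(k) = (n + g + δ)·k, i.e. s·k^α = (n + g + δ)·k.
Dividing both sides by k: k^(1−α) = s / (n + g + δ).
k^0.5 = 0.21 / (0.027 + 0.010 + 0.077) = 0.21 / 0.114 = 1.8421
k* = 1.8421^(1/0.5) ≈ 3.3933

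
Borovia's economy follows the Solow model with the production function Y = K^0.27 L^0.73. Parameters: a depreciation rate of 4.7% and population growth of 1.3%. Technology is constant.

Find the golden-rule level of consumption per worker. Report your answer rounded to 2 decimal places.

c_gold ≈ 1.27

At the golden rule, f'(k) = n + δ, so α·k^(α−1) = n + δ and k_gold = (α/(n + δ))^(1/(1−α)).
k_gold = (0.27/0.060)^(1/0.73) = 4.5000^1.3699 ≈ 7.8494
c_gold = f(k_gold) − (n + δ)·k_gold = 1.7442 − 0.060×7.8494 ≈ 1.2732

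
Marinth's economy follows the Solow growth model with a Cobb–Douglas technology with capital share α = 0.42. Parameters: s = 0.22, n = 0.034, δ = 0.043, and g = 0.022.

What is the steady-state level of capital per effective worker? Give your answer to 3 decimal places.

k* ≈ 3.962

In steady state, investment equals break-even investment: s·k^α = (n + g + δ)·k.
Rearranging, k^(1−α) = s / (n + g + δ).
k^0.58 = 0.22 / (0.034 + 0.022 + 0.043) = 0.22 / 0.099 = 2.2222
k* = 2.2222^(1/0.58) ≈ 3.9619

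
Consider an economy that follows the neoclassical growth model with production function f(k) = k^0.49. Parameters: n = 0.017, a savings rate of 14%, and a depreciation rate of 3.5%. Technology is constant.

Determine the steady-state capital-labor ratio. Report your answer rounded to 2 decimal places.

In steady state, investment equals break-even investment: s·k^α = (n + δ)·k.
Rearranging, k^(1−α) = s / (n + δ).
k^0.51 = 0.14 / (0.017 + 0.035) = 0.14 / 0.052 = 2.6923
k* = 2.6923^(1/0.51) ≈ 6.9724

k* ≈ 6.97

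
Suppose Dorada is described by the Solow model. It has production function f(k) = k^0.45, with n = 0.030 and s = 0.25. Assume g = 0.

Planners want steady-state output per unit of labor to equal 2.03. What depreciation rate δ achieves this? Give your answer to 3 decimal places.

Steady state requires s·f(k) = (n + δ)·k, i.e. s·k^α = (n + δ)·k.
Since y* = [s/(n + δ)]^(α/(1−α)), we have s/(n + δ) = (y*)^((1−α)/α) = 2.03^1.2222 = 2.3759.
Therefore n + δ = s / 2.3759 = 0.25 / 2.3759 = 0.1052, so δ = 0.1052 − 0.030 = 0.0752.

δ ≈ 0.075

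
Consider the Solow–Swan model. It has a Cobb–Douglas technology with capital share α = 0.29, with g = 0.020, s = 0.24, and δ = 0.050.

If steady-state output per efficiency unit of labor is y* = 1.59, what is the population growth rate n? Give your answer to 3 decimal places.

At the steady state, Δk = 0, so s·k^α = (n + g + δ)·k.
Since y* = [s/(n + g + δ)]^(α/(1−α)), we have s/(n + g + δ) = (y*)^((1−α)/α) = 1.59^2.4483 = 3.1123.
Therefore n + g + δ = s / 3.1123 = 0.24 / 3.1123 = 0.0771, so n = 0.0771 − 0.070 = 0.0071.

n ≈ 0.007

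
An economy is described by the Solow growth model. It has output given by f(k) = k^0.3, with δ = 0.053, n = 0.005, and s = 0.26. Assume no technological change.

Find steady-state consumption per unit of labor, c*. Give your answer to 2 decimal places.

In steady state, investment equals break-even investment: s·k^α = (n + δ)·k.
Rearranging, k^(1−α) = s / (n + δ).
k^0.7 = 0.26 / (0.005 + 0.053) = 0.26 / 0.058 = 4.4828
k* = 4.4828^(1/0.7) ≈ 8.5268
y* = (k*)^α = 8.5268^0.3 ≈ 1.9021
c* = (1 − s)·y* = (1 − 0.26) × 1.9021 ≈ 1.4076

c* = 1.41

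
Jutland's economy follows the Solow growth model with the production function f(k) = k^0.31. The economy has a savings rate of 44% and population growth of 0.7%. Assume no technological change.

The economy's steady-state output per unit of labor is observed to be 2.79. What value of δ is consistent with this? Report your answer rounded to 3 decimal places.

δ ≈ 0.038

At the steady state, Δk = 0, so s·k^α = (n + δ)·k.
Since y* = [s/(n + δ)]^(α/(1−α)), we have s/(n + δ) = (y*)^((1−α)/α) = 2.79^2.2258 = 9.8135.
Therefore n + δ = s / 9.8135 = 0.44 / 9.8135 = 0.0448, so δ = 0.0448 − 0.007 = 0.0378.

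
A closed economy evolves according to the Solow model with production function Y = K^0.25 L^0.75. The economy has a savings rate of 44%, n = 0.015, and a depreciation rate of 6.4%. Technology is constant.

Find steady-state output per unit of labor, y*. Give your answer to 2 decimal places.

Steady state requires s·f(k) = (n + δ)·k, i.e. s·k^α = (n + δ)·k.
Rearranging, k^(1−α) = s / (n + δ).
k^0.75 = 0.44 / (0.015 + 0.064) = 0.44 / 0.079 = 5.5696
k* = 5.5696^(1/0.75) ≈ 9.8726
y* = (k*)^α = 9.8726^0.25 ≈ 1.7726

y* = 1.77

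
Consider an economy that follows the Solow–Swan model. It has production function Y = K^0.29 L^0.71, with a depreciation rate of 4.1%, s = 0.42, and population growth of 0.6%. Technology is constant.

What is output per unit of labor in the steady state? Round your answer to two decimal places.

Steady state requires s·f(k) = (n + δ)·k, i.e. s·k^α = (n + δ)·k.
Dividing both sides by k: k^(1−α) = s / (n + δ).
k^0.71 = 0.42 / (0.006 + 0.041) = 0.42 / 0.047 = 8.9362
k* = 8.9362^(1/0.71) ≈ 21.8601
y* = (k*)^α = 21.8601^0.29 ≈ 2.4462

y* ≈ 2.45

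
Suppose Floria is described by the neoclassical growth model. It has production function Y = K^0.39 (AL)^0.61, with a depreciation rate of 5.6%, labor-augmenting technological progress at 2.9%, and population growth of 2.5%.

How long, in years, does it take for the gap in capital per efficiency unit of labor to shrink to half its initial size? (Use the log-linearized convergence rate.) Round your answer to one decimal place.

Near the steady state the convergence rate is λ = (1 − α)(n + g + δ).
λ = (1 − 0.39) × 0.110 = 0.61 × 0.110 = 0.0671
Half-life = ln 2 / λ = 0.6931 / 0.0671 ≈ 10.33 years

about 10.3 years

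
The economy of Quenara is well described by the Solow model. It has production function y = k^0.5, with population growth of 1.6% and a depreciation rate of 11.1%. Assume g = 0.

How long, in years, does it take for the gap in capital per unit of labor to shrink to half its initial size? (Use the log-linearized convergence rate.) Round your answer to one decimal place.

t_½ ≈ 10.9 years

Near the steady state the convergence rate is λ = (1 − α)(n + δ).
λ = (1 − 0.5) × 0.127 = 0.5 × 0.127 = 0.0635
Half-life = ln 2 / λ = 0.6931 / 0.0635 ≈ 10.91 years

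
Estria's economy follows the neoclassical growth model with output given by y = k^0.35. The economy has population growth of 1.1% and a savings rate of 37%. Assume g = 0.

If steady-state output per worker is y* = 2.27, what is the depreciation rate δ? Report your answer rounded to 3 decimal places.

At the steady state, Δk = 0, so s·k^α = (n + δ)·k.
Since y* = [s/(n + δ)]^(α/(1−α)), we have s/(n + δ) = (y*)^((1−α)/α) = 2.27^1.8571 = 4.5833.
Therefore n + δ = s / 4.5833 = 0.37 / 4.5833 = 0.0807, so δ = 0.0807 − 0.011 = 0.0697.

δ ≈ 0.070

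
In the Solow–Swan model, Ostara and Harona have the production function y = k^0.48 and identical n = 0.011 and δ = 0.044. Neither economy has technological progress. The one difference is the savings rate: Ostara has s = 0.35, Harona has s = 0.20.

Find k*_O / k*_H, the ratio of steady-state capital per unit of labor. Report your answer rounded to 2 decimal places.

Steady-state k* = [s/(n + δ)]^(1/(1−α)), so the ratio is [ (s_O/(n + δ)_O) / (s_H/(n + δ)_H) ]^1.9231.
s_O/(n + δ)_O = 0.35/0.055 = 6.3636; s_H/(n + δ)_H = 0.20/0.055 = 3.6364.
Ratio = (6.3636/3.6364)^1.9231 = 1.7500^1.9231 ≈ 2.9335

k*_O / k*_H ≈ 2.93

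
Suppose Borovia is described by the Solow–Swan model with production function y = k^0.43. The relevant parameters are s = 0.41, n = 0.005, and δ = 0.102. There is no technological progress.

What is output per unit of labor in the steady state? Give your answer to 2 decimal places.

y* ≈ 2.75

Steady state requires s·f(k) = (n + δ)·k, i.e. s·k^α = (n + δ)·k.
Dividing both sides by k: k^(1−α) = s / (n + δ).
k^0.57 = 0.41 / (0.005 + 0.102) = 0.41 / 0.107 = 3.8318
k* = 3.8318^(1/0.57) ≈ 10.5563
y* = (k*)^α = 10.5563^0.43 ≈ 2.7549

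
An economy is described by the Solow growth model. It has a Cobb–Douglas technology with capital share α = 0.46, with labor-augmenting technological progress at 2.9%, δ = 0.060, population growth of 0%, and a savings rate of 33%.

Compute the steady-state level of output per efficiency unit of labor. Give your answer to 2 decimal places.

y* ≈ 3.05

Steady state requires s·f(k) = (n + g + δ)·k, i.e. s·k^α = (n + g + δ)·k.
Dividing both sides by k: k^(1−α) = s / (n + g + δ).
k^0.54 = 0.33 / (0.000 + 0.029 + 0.060) = 0.33 / 0.089 = 3.7079
k* = 3.7079^(1/0.54) ≈ 11.3225
y* = (k*)^α = 11.3225^0.46 ≈ 3.0536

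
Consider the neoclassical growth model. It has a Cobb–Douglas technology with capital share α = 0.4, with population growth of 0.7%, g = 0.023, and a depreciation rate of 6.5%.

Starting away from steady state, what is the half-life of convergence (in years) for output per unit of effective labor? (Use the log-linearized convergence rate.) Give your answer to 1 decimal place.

about 12.2 years

Near the steady state the convergence rate is λ = (1 − α)(n + g + δ).
λ = (1 − 0.4) × 0.095 = 0.6 × 0.095 = 0.0570
Half-life = ln 2 / λ = 0.6931 / 0.0570 ≈ 12.16 years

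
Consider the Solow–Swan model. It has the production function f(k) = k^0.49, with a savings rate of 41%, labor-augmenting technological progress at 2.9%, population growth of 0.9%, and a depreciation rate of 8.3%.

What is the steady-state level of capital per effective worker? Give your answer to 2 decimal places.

k* ≈ 10.94

At the steady state, Δk = 0, so s·k^α = (n + g + δ)·k.
Rearranging, k^(1−α) = s / (n + g + δ).
k^0.51 = 0.41 / (0.009 + 0.029 + 0.083) = 0.41 / 0.121 = 3.3884
k* = 3.3884^(1/0.51) ≈ 10.9447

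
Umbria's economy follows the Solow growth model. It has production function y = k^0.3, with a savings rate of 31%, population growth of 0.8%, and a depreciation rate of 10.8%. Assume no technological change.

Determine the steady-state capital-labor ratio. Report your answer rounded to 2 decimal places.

k* = 4.07

At the steady state, Δk = 0, so s·k^α = (n + δ)·k.
Rearranging, k^(1−α) = s / (n + δ).
k^0.7 = 0.31 / (0.008 + 0.108) = 0.31 / 0.116 = 2.6724
k* = 2.6724^(1/0.7) ≈ 4.0725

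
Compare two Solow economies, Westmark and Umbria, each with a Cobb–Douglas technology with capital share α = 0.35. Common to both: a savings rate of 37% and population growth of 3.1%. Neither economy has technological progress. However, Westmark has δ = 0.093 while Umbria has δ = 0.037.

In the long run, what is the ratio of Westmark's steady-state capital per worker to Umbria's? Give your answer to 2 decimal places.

Steady-state k* = [s/(n + δ)]^(1/(1−α)), so the ratio is [ (s_W/(n + δ)_W) / (s_U/(n + δ)_U) ]^1.5385.
s_W/(n + δ)_W = 0.37/0.124 = 2.9839; s_U/(n + δ)_U = 0.37/0.068 = 5.4412.
Ratio = (2.9839/5.4412)^1.5385 = 0.5484^1.5385 ≈ 0.3968

k*_W / k*_U ≈ 0.40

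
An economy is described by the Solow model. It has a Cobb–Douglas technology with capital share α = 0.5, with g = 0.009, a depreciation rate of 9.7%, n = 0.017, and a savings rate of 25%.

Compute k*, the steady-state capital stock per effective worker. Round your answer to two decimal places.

At the steady state, Δk = 0, so s·k^α = (n + g + δ)·k.
Rearranging, k^(1−α) = s / (n + g + δ).
k^0.5 = 0.25 / (0.017 + 0.009 + 0.097) = 0.25 / 0.123 = 2.0325
k* = 2.0325^(1/0.5) ≈ 4.1311

k* = 4.13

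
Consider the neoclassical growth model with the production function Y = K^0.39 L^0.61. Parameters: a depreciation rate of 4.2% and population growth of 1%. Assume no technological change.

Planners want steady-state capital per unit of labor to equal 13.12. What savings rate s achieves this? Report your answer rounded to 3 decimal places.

At the steady state, Δk = 0, so s·k^α = (n + δ)·k.
So s / (n + δ) = (k*)^(1−α) = 13.12^0.61 = 4.8077.
Therefore s = 4.8077 × (n + δ) = 4.8077 × 0.052 = 0.2500.

s ≈ 0.250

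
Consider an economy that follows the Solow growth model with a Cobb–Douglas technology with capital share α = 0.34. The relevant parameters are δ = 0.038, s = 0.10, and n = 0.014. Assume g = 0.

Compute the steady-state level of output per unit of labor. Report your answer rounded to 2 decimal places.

At the steady state, Δk = 0, so s·k^α = (n + δ)·k.
Dividing both sides by k: k^(1−α) = s / (n + δ).
k^0.66 = 0.10 / (0.014 + 0.038) = 0.10 / 0.052 = 1.9231
k* = 1.9231^(1/0.66) ≈ 2.6934
y* = (k*)^α = 2.6934^0.34 ≈ 1.4006

y* = 1.40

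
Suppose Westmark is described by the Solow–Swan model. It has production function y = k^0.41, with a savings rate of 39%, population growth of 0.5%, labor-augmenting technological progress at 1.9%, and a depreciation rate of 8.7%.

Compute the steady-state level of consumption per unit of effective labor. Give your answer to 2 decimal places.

At the steady state, Δk = 0, so s·k^α = (n + g + δ)·k.
Dividing both sides by k: k^(1−α) = s / (n + g + δ).
k^0.59 = 0.39 / (0.005 + 0.019 + 0.087) = 0.39 / 0.111 = 3.5135
k* = 3.5135^(1/0.59) ≈ 8.4136
y* = (k*)^α = 8.4136^0.41 ≈ 2.3947
c* = (1 − s)·y* = (1 − 0.39) × 2.3947 ≈ 1.4608

c* ≈ 1.46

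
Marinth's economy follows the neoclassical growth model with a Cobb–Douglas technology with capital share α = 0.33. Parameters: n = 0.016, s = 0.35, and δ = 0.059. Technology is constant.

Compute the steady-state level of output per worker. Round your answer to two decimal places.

Steady state requires s·f(k) = (n + δ)·k, i.e. s·k^α = (n + δ)·k.
Rearranging, k^(1−α) = s / (n + δ).
k^0.67 = 0.35 / (0.016 + 0.059) = 0.35 / 0.075 = 4.6667
k* = 4.6667^(1/0.67) ≈ 9.9660
y* = (k*)^α = 9.9660^0.33 ≈ 2.1356

y* = 2.14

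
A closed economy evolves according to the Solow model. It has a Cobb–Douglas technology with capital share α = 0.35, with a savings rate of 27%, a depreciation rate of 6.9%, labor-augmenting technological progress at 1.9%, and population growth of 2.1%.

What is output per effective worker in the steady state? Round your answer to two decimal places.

At the steady state, Δk = 0, so s·k^α = (n + g + δ)·k.
Rearranging, k^(1−α) = s / (n + g + δ).
k^0.65 = 0.27 / (0.021 + 0.019 + 0.069) = 0.27 / 0.109 = 2.4771
k* = 2.4771^(1/0.65) ≈ 4.0371
y* = (k*)^α = 4.0371^0.35 ≈ 1.6298

y* = 1.63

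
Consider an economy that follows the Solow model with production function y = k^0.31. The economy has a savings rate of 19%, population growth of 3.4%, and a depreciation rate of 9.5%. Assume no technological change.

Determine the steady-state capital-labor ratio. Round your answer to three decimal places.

In steady state, investment equals break-even investment: s·k^α = (n + δ)·k.
Dividing both sides by k: k^(1−α) = s / (n + δ).
k^0.69 = 0.19 / (0.034 + 0.095) = 0.19 / 0.129 = 1.4729
k* = 1.4729^(1/0.69) ≈ 1.7528

k* ≈ 1.753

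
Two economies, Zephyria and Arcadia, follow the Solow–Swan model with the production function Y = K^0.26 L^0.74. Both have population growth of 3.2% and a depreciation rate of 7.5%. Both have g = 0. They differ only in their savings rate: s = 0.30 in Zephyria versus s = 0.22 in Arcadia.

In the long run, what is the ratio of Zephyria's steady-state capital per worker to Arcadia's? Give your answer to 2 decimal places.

ratio ≈ 1.52

Steady-state k* = [s/(n + δ)]^(1/(1−α)), so the ratio is [ (s_Z/(n + δ)_Z) / (s_A/(n + δ)_A) ]^1.3514.
s_Z/(n + δ)_Z = 0.30/0.107 = 2.8037; s_A/(n + δ)_A = 0.22/0.107 = 2.0561.
Ratio = (2.8037/2.0561)^1.3514 = 1.3636^1.3514 ≈ 1.5206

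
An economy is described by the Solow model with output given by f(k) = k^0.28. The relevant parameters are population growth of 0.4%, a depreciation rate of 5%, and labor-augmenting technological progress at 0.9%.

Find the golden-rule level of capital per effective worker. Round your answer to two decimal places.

The golden rule sets f'(k) = n + g + δ, i.e. α·k^(α−1) = n + g + δ.
So k^(1−α) = α / (n + g + δ) = 0.28 / 0.063 = 4.4444.
k_gold = 4.4444^(1/0.72) ≈ 7.9385

k_gold ≈ 7.94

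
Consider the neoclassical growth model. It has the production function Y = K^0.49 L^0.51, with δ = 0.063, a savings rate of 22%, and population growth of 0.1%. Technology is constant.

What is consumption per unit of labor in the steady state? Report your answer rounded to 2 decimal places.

Steady state requires s·f(k) = (n + δ)·k, i.e. s·k^α = (n + δ)·k.
Dividing both sides by k: k^(1−α) = s / (n + δ).
k^0.51 = 0.22 / (0.001 + 0.063) = 0.22 / 0.064 = 3.4375
k* = 3.4375^(1/0.51) ≈ 11.2579
y* = (k*)^α = 11.2579^0.49 ≈ 3.2750
c* = (1 − s)·y* = (1 − 0.22) × 3.2750 ≈ 2.5545

c* ≈ 2.55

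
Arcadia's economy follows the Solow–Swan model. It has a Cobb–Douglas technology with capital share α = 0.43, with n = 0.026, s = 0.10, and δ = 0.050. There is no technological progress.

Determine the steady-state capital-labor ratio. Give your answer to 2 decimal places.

Steady state requires s·f(k) = (n + δ)·k, i.e. s·k^α = (n + δ)·k.
Dividing both sides by k: k^(1−α) = s / (n + δ).
k^0.57 = 0.10 / (0.026 + 0.050) = 0.10 / 0.076 = 1.3158
k* = 1.3158^(1/0.57) ≈ 1.6185

k* = 1.62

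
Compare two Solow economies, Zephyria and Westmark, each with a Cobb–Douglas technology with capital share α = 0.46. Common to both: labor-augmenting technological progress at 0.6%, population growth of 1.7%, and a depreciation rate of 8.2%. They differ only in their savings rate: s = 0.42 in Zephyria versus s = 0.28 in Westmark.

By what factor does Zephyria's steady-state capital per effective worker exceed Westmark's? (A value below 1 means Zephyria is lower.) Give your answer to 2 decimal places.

Steady-state k* = [s/(n + g + δ)]^(1/(1−α)), so the ratio is [ (s_Z/(n + g + δ)_Z) / (s_W/(n + g + δ)_W) ]^1.8519.
s_Z/(n + g + δ)_Z = 0.42/0.105 = 4.0000; s_W/(n + g + δ)_W = 0.28/0.105 = 2.6667.
Ratio = (4.0000/2.6667)^1.8519 = 1.5000^1.8519 ≈ 2.1189

ratio ≈ 2.12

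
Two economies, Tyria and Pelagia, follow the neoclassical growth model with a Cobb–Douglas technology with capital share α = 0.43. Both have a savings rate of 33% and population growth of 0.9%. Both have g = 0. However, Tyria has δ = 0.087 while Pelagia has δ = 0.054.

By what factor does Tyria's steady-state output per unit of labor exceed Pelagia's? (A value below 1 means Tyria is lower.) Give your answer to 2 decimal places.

y*_T / y*_P ≈ 0.73

Steady-state y* = [s/(n + δ)]^(α/(1−α)), so the ratio is [ (s_T/(n + δ)_T) / (s_P/(n + δ)_P) ]^0.7544.
s_T/(n + δ)_T = 0.33/0.096 = 3.4375; s_P/(n + δ)_P = 0.33/0.063 = 5.2381.
Ratio = (3.4375/5.2381)^0.7544 = 0.6562^0.7544 ≈ 0.7277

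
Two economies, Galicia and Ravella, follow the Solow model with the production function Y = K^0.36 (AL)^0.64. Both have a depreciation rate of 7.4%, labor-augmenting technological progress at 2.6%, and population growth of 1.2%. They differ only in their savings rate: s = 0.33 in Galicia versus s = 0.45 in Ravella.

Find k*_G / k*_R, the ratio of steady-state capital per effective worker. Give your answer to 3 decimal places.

ratio ≈ 0.616

Steady-state k* = [s/(n + g + δ)]^(1/(1−α)), so the ratio is [ (s_G/(n + g + δ)_G) / (s_R/(n + g + δ)_R) ]^1.5625.
s_G/(n + g + δ)_G = 0.33/0.112 = 2.9464; s_R/(n + g + δ)_R = 0.45/0.112 = 4.0179.
Ratio = (2.9464/4.0179)^1.5625 = 0.7333^1.5625 ≈ 0.6159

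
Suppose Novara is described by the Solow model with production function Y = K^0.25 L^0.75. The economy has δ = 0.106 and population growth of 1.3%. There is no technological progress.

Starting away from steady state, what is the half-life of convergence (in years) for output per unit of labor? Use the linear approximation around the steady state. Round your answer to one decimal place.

t_½ ≈ 7.8 years

Near the steady state the convergence rate is λ = (1 − α)(n + δ).
λ = (1 − 0.25) × 0.119 = 0.75 × 0.119 = 0.08925
Half-life = ln 2 / λ = 0.6931 / 0.08925 ≈ 7.77 years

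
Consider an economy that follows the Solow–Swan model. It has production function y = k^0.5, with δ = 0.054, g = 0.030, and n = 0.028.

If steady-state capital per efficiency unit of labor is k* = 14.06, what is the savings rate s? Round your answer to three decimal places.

s ≈ 0.420

At the steady state, Δk = 0, so s·k^α = (n + g + δ)·k.
So s / (n + g + δ) = (k*)^(1−α) = 14.06^0.5 = 3.7497.
Therefore s = 3.7497 × (n + g + δ) = 3.7497 × 0.112 = 0.4200.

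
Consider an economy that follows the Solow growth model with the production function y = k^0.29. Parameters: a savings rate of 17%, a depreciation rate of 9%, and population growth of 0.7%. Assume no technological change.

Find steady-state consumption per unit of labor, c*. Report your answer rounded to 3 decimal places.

In steady state, investment equals break-even investment: s·k^α = (n + δ)·k.
Dividing both sides by k: k^(1−α) = s / (n + δ).
k^0.71 = 0.17 / (0.007 + 0.090) = 0.17 / 0.097 = 1.7526
k* = 1.7526^(1/0.71) ≈ 2.2040
y* = (k*)^α = 2.2040^0.29 ≈ 1.2576
c* = (1 − s)·y* = (1 − 0.17) × 1.2576 ≈ 1.0438

c* ≈ 1.044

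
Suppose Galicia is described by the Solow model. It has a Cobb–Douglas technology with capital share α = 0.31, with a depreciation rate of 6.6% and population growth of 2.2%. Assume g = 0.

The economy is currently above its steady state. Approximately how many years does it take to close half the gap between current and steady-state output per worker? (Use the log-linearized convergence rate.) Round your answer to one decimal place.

t_½ ≈ 11.4 years

Near the steady state the convergence rate is λ = (1 − α)(n + δ).
λ = (1 − 0.31) × 0.088 = 0.69 × 0.088 = 0.06072
Half-life = ln 2 / λ = 0.6931 / 0.06072 ≈ 11.41 years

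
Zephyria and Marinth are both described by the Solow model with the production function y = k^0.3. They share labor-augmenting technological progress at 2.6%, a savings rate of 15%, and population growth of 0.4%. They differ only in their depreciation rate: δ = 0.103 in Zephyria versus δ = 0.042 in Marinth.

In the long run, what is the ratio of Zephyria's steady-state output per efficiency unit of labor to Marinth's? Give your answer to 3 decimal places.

ratio ≈ 0.769

Steady-state y* = [s/(n + g + δ)]^(α/(1−α)), so the ratio is [ (s_Z/(n + g + δ)_Z) / (s_M/(n + g + δ)_M) ]^0.4286.
s_Z/(n + g + δ)_Z = 0.15/0.133 = 1.1278; s_M/(n + g + δ)_M = 0.15/0.072 = 2.0833.
Ratio = (1.1278/2.0833)^0.4286 = 0.5414^0.4286 ≈ 0.7688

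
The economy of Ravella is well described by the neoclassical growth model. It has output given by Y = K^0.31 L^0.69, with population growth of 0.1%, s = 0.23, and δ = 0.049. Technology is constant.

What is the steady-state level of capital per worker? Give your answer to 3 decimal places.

k* ≈ 9.131

In steady state, investment equals break-even investment: s·k^α = (n + δ)·k.
Dividing both sides by k: k^(1−α) = s / (n + δ).
k^0.69 = 0.23 / (0.001 + 0.049) = 0.23 / 0.050 = 4.6000
k* = 4.6000^(1/0.69) ≈ 9.1310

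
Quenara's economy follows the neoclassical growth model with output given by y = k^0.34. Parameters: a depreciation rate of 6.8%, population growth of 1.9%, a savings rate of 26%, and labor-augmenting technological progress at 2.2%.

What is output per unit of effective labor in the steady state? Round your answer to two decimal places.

Steady state requires s·f(k) = (n + g + δ)·k, i.e. s·k^α = (n + g + δ)·k.
Rearranging, k^(1−α) = s / (n + g + δ).
k^0.66 = 0.26 / (0.019 + 0.022 + 0.068) = 0.26 / 0.109 = 2.3853
k* = 2.3853^(1/0.66) ≈ 3.7328
y* = (k*)^α = 3.7328^0.34 ≈ 1.5649

y* = 1.56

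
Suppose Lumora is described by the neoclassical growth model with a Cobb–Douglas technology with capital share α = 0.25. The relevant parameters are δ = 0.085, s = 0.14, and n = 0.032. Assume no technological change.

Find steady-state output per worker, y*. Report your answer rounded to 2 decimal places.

y* ≈ 1.06

At the steady state, Δk = 0, so s·k^α = (n + δ)·k.
Dividing both sides by k: k^(1−α) = s / (n + δ).
k^0.75 = 0.14 / (0.032 + 0.085) = 0.14 / 0.117 = 1.1966
k* = 1.1966^(1/0.75) ≈ 1.2704
y* = (k*)^α = 1.2704^0.25 ≈ 1.0617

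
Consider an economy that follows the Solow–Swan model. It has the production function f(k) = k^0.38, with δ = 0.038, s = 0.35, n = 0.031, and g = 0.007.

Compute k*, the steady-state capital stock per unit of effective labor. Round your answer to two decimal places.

In steady state, investment equals break-even investment: s·k^α = (n + g + δ)·k.
Dividing both sides by k: k^(1−α) = s / (n + g + δ).
k^0.62 = 0.35 / (0.031 + 0.007 + 0.038) = 0.35 / 0.076 = 4.6053
k* = 4.6053^(1/0.62) ≈ 11.7428

k* ≈ 11.74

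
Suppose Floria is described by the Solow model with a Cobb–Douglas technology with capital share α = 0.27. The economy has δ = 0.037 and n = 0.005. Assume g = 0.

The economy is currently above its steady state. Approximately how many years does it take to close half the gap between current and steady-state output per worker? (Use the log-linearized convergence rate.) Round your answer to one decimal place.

Near the steady state the convergence rate is λ = (1 − α)(n + δ).
λ = (1 − 0.27) × 0.042 = 0.73 × 0.042 = 0.03066
Half-life = ln 2 / λ = 0.6931 / 0.03066 ≈ 22.61 years

half-life ≈ 22.6 years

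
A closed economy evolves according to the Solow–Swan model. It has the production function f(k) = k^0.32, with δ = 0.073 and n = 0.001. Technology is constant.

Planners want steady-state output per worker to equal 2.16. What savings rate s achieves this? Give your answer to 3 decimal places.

In steady state, investment equals break-even investment: s·k^α = (n + δ)·k.
Since y* = [s/(n + δ)]^(α/(1−α)), we have s/(n + δ) = (y*)^((1−α)/α) = 2.16^2.125 = 5.1371.
Therefore s = 5.1371 × (n + δ) = 5.1371 × 0.074 = 0.3801.

s ≈ 0.380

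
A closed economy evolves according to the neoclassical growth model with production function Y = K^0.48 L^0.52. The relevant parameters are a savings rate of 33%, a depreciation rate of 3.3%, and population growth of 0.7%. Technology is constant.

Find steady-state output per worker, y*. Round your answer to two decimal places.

y* = 7.01

At the steady state, Δk = 0, so s·k^α = (n + δ)·k.
Dividing both sides by k: k^(1−α) = s / (n + δ).
k^0.52 = 0.33 / (0.007 + 0.033) = 0.33 / 0.040 = 8.2500
k* = 8.2500^(1/0.52) ≈ 57.8644
y* = (k*)^α = 57.8644^0.48 ≈ 7.0139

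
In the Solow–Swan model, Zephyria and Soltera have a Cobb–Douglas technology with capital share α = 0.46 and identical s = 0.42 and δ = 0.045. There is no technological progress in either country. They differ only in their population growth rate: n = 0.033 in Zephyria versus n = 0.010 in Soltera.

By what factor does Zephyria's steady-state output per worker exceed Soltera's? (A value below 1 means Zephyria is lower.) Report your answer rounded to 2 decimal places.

Steady-state y* = [s/(n + δ)]^(α/(1−α)), so the ratio is [ (s_Z/(n + δ)_Z) / (s_S/(n + δ)_S) ]^0.8519.
s_Z/(n + δ)_Z = 0.42/0.078 = 5.3846; s_S/(n + δ)_S = 0.42/0.055 = 7.6364.
Ratio = (5.3846/7.6364)^0.8519 = 0.7051^0.8519 ≈ 0.7425

y*_Z / y*_S ≈ 0.74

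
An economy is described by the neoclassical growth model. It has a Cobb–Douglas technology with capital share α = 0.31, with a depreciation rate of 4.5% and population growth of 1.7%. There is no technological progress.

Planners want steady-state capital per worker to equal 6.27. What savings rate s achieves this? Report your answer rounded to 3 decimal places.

Steady state requires s·f(k) = (n + δ)·k, i.e. s·k^α = (n + δ)·k.
So s / (n + δ) = (k*)^(1−α) = 6.27^0.69 = 3.5491.
Therefore s = 3.5491 × (n + δ) = 3.5491 × 0.062 = 0.2200.

s ≈ 0.220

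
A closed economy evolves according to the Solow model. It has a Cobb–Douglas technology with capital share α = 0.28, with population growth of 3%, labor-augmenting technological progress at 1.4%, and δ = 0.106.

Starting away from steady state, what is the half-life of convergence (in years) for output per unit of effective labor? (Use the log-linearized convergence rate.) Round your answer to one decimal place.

about 6.4 years

Near the steady state the convergence rate is λ = (1 − α)(n + g + δ).
λ = (1 − 0.28) × 0.150 = 0.72 × 0.150 = 0.1080
Half-life = ln 2 / λ = 0.6931 / 0.1080 ≈ 6.42 years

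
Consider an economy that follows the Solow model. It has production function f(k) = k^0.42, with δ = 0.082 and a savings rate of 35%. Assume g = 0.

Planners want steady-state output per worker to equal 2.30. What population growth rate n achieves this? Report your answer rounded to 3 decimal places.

n ≈ 0.029

At the steady state, Δk = 0, so s·k^α = (n + δ)·k.
Since y* = [s/(n + δ)]^(α/(1−α)), we have s/(n + δ) = (y*)^((1−α)/α) = 2.30^1.381 = 3.1590.
Therefore n + δ = s / 3.1590 = 0.35 / 3.1590 = 0.1108, so n = 0.1108 − 0.082 = 0.0288.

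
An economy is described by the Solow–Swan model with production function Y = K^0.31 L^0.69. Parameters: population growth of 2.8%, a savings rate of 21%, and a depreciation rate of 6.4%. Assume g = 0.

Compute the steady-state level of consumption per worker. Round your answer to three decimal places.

Steady state requires s·f(k) = (n + δ)·k, i.e. s·k^α = (n + δ)·k.
Rearranging, k^(1−α) = s / (n + δ).
k^0.69 = 0.21 / (0.028 + 0.064) = 0.21 / 0.092 = 2.2826
k* = 2.2826^(1/0.69) ≈ 3.3072
y* = (k*)^α = 3.3072^0.31 ≈ 1.4489
c* = (1 − s)·y* = (1 − 0.21) × 1.4489 ≈ 1.1446

c* = 1.145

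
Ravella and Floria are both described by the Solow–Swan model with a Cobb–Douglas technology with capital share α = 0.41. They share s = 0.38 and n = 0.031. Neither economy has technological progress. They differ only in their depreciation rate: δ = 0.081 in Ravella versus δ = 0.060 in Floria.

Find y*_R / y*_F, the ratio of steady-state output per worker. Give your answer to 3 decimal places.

y*_R / y*_F ≈ 0.866

Steady-state y* = [s/(n + δ)]^(α/(1−α)), so the ratio is [ (s_R/(n + δ)_R) / (s_F/(n + δ)_F) ]^0.6949.
s_R/(n + δ)_R = 0.38/0.112 = 3.3929; s_F/(n + δ)_F = 0.38/0.091 = 4.1758.
Ratio = (3.3929/4.1758)^0.6949 = 0.8125^0.6949 ≈ 0.8656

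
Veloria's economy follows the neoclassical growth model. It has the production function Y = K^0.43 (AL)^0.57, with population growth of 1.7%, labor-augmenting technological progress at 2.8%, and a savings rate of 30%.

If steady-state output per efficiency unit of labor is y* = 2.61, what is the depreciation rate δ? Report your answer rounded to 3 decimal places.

δ ≈ 0.039

Steady state requires s·f(k) = (n + g + δ)·k, i.e. s·k^α = (n + g + δ)·k.
Since y* = [s/(n + g + δ)]^(α/(1−α)), we have s/(n + g + δ) = (y*)^((1−α)/α) = 2.61^1.3256 = 3.5670.
Therefore n + g + δ = s / 3.5670 = 0.30 / 3.5670 = 0.0841, so δ = 0.0841 − 0.045 = 0.0391.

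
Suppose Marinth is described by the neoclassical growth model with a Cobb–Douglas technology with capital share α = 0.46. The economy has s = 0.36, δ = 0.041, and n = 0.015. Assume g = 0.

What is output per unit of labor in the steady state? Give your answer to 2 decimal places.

y* ≈ 4.88

In steady state, investment equals break-even investment: s·k^α = (n + δ)·k.
Dividing both sides by k: k^(1−α) = s / (n + δ).
k^0.54 = 0.36 / (0.015 + 0.041) = 0.36 / 0.056 = 6.4286
k* = 6.4286^(1/0.54) ≈ 31.3698
y* = (k*)^α = 31.3698^0.46 ≈ 4.8797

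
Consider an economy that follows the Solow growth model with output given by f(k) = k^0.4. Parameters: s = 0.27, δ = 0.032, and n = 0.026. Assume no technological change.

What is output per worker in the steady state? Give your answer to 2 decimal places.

y* = 2.79

At the steady state, Δk = 0, so s·k^α = (n + δ)·k.
Rearranging, k^(1−α) = s / (n + δ).
k^0.6 = 0.27 / (0.026 + 0.032) = 0.27 / 0.058 = 4.6552
k* = 4.6552^(1/0.6) ≈ 12.9787
y* = (k*)^α = 12.9787^0.4 ≈ 2.7880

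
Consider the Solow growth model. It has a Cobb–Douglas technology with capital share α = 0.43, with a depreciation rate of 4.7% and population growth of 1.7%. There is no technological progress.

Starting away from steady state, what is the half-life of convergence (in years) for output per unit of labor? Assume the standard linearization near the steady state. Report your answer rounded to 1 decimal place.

half-life ≈ 19.0 years

Near the steady state the convergence rate is λ = (1 − α)(n + δ).
λ = (1 − 0.43) × 0.064 = 0.57 × 0.064 = 0.03648
Half-life = ln 2 / λ = 0.6931 / 0.03648 ≈ 19.00 years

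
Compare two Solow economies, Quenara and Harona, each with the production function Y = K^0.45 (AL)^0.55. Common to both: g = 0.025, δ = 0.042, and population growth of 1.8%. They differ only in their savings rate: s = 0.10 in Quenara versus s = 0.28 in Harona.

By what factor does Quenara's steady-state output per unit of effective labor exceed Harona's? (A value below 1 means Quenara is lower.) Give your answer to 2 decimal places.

y*_Q / y*_H ≈ 0.43

Steady-state y* = [s/(n + g + δ)]^(α/(1−α)), so the ratio is [ (s_Q/(n + g + δ)_Q) / (s_H/(n + g + δ)_H) ]^0.8182.
s_Q/(n + g + δ)_Q = 0.10/0.085 = 1.1765; s_H/(n + g + δ)_H = 0.28/0.085 = 3.2941.
Ratio = (1.1765/3.2941)^0.8182 = 0.3572^0.8182 ≈ 0.4307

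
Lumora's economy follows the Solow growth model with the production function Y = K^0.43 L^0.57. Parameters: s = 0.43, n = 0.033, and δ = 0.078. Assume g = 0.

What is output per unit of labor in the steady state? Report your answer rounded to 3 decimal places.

At the steady state, Δk = 0, so s·k^α = (n + δ)·k.
Rearranging, k^(1−α) = s / (n + δ).
k^0.57 = 0.43 / (0.033 + 0.078) = 0.43 / 0.111 = 3.8739
k* = 3.8739^(1/0.57) ≈ 10.7607
y* = (k*)^α = 10.7607^0.43 ≈ 2.7777

y* = 2.778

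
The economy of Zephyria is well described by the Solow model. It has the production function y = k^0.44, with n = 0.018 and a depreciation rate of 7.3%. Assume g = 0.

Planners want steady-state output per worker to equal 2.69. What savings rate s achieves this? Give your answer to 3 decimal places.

s ≈ 0.321

Steady state requires s·f(k) = (n + δ)·k, i.e. s·k^α = (n + δ)·k.
Since y* = [s/(n + δ)]^(α/(1−α)), we have s/(n + δ) = (y*)^((1−α)/α) = 2.69^1.2727 = 3.5233.
Therefore s = 3.5233 × (n + δ) = 3.5233 × 0.091 = 0.3206.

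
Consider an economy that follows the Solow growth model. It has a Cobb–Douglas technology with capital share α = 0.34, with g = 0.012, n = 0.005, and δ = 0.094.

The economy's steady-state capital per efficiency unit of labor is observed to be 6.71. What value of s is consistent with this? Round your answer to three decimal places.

s ≈ 0.390

In steady state, investment equals break-even investment: s·k^α = (n + g + δ)·k.
So s / (n + g + δ) = (k*)^(1−α) = 6.71^0.66 = 3.5127.
Therefore s = 3.5127 × (n + g + δ) = 3.5127 × 0.111 = 0.3899.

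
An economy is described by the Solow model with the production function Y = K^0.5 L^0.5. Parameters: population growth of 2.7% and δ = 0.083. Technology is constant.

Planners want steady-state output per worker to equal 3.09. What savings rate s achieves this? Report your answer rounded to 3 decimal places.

s ≈ 0.340

Steady state requires s·f(k) = (n + δ)·k, i.e. s·k^α = (n + δ)·k.
Since y* = [s/(n + δ)]^(α/(1−α)), we have s/(n + δ) = (y*)^((1−α)/α) = 3.09^1 = 3.0900.
Therefore s = 3.0900 × (n + δ) = 3.0900 × 0.110 = 0.3399.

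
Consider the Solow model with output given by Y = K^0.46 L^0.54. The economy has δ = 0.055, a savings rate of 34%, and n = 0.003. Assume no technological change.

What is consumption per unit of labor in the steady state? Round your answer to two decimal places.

At the steady state, Δk = 0, so s·k^α = (n + δ)·k.
Rearranging, k^(1−α) = s / (n + δ).
k^0.54 = 0.34 / (0.003 + 0.055) = 0.34 / 0.058 = 5.8621
k* = 5.8621^(1/0.54) ≈ 26.4436
y* = (k*)^α = 26.4436^0.46 ≈ 4.5109
c* = (1 − s)·y* = (1 − 0.34) × 4.5109 ≈ 2.9772

c* ≈ 2.98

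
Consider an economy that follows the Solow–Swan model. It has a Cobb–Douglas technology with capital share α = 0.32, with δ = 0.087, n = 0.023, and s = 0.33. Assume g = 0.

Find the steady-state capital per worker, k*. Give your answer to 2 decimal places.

In steady state, investment equals break-even investment: s·k^α = (n + δ)·k.
Rearranging, k^(1−α) = s / (n + δ).
k^0.68 = 0.33 / (0.023 + 0.087) = 0.33 / 0.110 = 3.0000
k* = 3.0000^(1/0.68) ≈ 5.0309

k* = 5.03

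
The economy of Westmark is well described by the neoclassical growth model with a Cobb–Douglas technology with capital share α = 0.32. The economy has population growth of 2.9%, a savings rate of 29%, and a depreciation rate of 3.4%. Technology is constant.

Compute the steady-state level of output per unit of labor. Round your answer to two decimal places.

y* = 2.05

Steady state requires s·f(k) = (n + δ)·k, i.e. s·k^α = (n + δ)·k.
Dividing both sides by k: k^(1−α) = s / (n + δ).
k^0.68 = 0.29 / (0.029 + 0.034) = 0.29 / 0.063 = 4.6032
k* = 4.6032^(1/0.68) ≈ 9.4425
y* = (k*)^α = 9.4425^0.32 ≈ 2.0513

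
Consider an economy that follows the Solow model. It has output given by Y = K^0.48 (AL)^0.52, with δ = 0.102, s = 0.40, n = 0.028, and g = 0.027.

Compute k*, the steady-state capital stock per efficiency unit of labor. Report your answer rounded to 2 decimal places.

k* ≈ 6.04

Steady state requires s·f(k) = (n + g + δ)·k, i.e. s·k^α = (n + g + δ)·k.
Dividing both sides by k: k^(1−α) = s / (n + g + δ).
k^0.52 = 0.40 / (0.028 + 0.027 + 0.102) = 0.40 / 0.157 = 2.5478
k* = 2.5478^(1/0.52) ≈ 6.0407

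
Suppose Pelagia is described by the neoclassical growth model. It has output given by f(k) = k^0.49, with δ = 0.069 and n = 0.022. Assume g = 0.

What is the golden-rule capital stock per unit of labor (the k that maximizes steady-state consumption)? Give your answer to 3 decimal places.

The golden rule sets f'(k) = n + δ, i.e. α·k^(α−1) = n + δ.
So k^(1−α) = α / (n + δ) = 0.49 / 0.091 = 5.3846.
k_gold = 5.3846^(1/0.51) ≈ 27.1415

k_gold ≈ 27.142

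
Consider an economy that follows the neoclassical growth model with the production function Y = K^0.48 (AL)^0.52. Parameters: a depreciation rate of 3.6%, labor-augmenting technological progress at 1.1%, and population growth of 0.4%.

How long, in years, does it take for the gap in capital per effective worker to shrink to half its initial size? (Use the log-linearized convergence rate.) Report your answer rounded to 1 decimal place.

about 26.1 years

Near the steady state the convergence rate is λ = (1 − α)(n + g + δ).
λ = (1 − 0.48) × 0.051 = 0.52 × 0.051 = 0.02652
Half-life = ln 2 / λ = 0.6931 / 0.02652 ≈ 26.13 years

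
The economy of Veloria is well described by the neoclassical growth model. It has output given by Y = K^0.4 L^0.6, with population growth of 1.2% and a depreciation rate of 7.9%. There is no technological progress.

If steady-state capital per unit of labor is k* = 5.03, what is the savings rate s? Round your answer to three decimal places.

At the steady state, Δk = 0, so s·k^α = (n + δ)·k.
So s / (n + δ) = (k*)^(1−α) = 5.03^0.6 = 2.6360.
Therefore s = 2.6360 × (n + δ) = 2.6360 × 0.091 = 0.2399.

s ≈ 0.240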